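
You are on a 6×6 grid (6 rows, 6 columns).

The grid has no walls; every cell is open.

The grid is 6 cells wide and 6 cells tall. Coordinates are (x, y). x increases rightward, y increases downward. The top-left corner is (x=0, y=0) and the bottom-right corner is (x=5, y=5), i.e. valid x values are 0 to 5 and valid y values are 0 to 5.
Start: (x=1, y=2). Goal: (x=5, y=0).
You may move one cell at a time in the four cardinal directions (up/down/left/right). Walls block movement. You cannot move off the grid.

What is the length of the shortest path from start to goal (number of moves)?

Answer: Shortest path length: 6

Derivation:
BFS from (x=1, y=2) until reaching (x=5, y=0):
  Distance 0: (x=1, y=2)
  Distance 1: (x=1, y=1), (x=0, y=2), (x=2, y=2), (x=1, y=3)
  Distance 2: (x=1, y=0), (x=0, y=1), (x=2, y=1), (x=3, y=2), (x=0, y=3), (x=2, y=3), (x=1, y=4)
  Distance 3: (x=0, y=0), (x=2, y=0), (x=3, y=1), (x=4, y=2), (x=3, y=3), (x=0, y=4), (x=2, y=4), (x=1, y=5)
  Distance 4: (x=3, y=0), (x=4, y=1), (x=5, y=2), (x=4, y=3), (x=3, y=4), (x=0, y=5), (x=2, y=5)
  Distance 5: (x=4, y=0), (x=5, y=1), (x=5, y=3), (x=4, y=4), (x=3, y=5)
  Distance 6: (x=5, y=0), (x=5, y=4), (x=4, y=5)  <- goal reached here
One shortest path (6 moves): (x=1, y=2) -> (x=2, y=2) -> (x=3, y=2) -> (x=4, y=2) -> (x=5, y=2) -> (x=5, y=1) -> (x=5, y=0)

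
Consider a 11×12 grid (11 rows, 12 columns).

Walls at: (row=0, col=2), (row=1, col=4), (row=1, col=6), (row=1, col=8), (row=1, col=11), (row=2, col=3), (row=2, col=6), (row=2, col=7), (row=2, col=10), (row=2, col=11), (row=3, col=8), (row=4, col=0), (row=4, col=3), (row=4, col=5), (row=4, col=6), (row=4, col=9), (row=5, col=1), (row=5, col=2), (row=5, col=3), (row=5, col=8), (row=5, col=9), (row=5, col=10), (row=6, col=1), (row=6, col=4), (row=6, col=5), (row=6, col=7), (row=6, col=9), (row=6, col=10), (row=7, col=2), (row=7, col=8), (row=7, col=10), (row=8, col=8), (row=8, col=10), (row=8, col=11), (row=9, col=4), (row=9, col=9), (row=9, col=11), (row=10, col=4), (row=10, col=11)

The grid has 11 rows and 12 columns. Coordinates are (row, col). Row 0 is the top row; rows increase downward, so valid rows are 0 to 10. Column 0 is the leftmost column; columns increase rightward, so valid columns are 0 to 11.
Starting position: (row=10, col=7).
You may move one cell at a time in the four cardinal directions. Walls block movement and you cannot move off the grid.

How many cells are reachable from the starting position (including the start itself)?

Answer: Reachable cells: 90

Derivation:
BFS flood-fill from (row=10, col=7):
  Distance 0: (row=10, col=7)
  Distance 1: (row=9, col=7), (row=10, col=6), (row=10, col=8)
  Distance 2: (row=8, col=7), (row=9, col=6), (row=9, col=8), (row=10, col=5), (row=10, col=9)
  Distance 3: (row=7, col=7), (row=8, col=6), (row=9, col=5), (row=10, col=10)
  Distance 4: (row=7, col=6), (row=8, col=5), (row=9, col=10)
  Distance 5: (row=6, col=6), (row=7, col=5), (row=8, col=4)
  Distance 6: (row=5, col=6), (row=7, col=4), (row=8, col=3)
  Distance 7: (row=5, col=5), (row=5, col=7), (row=7, col=3), (row=8, col=2), (row=9, col=3)
  Distance 8: (row=4, col=7), (row=5, col=4), (row=6, col=3), (row=8, col=1), (row=9, col=2), (row=10, col=3)
  Distance 9: (row=3, col=7), (row=4, col=4), (row=4, col=8), (row=6, col=2), (row=7, col=1), (row=8, col=0), (row=9, col=1), (row=10, col=2)
  Distance 10: (row=3, col=4), (row=3, col=6), (row=7, col=0), (row=9, col=0), (row=10, col=1)
  Distance 11: (row=2, col=4), (row=3, col=3), (row=3, col=5), (row=6, col=0), (row=10, col=0)
  Distance 12: (row=2, col=5), (row=3, col=2), (row=5, col=0)
  Distance 13: (row=1, col=5), (row=2, col=2), (row=3, col=1), (row=4, col=2)
  Distance 14: (row=0, col=5), (row=1, col=2), (row=2, col=1), (row=3, col=0), (row=4, col=1)
  Distance 15: (row=0, col=4), (row=0, col=6), (row=1, col=1), (row=1, col=3), (row=2, col=0)
  Distance 16: (row=0, col=1), (row=0, col=3), (row=0, col=7), (row=1, col=0)
  Distance 17: (row=0, col=0), (row=0, col=8), (row=1, col=7)
  Distance 18: (row=0, col=9)
  Distance 19: (row=0, col=10), (row=1, col=9)
  Distance 20: (row=0, col=11), (row=1, col=10), (row=2, col=9)
  Distance 21: (row=2, col=8), (row=3, col=9)
  Distance 22: (row=3, col=10)
  Distance 23: (row=3, col=11), (row=4, col=10)
  Distance 24: (row=4, col=11)
  Distance 25: (row=5, col=11)
  Distance 26: (row=6, col=11)
  Distance 27: (row=7, col=11)
Total reachable: 90 (grid has 93 open cells total)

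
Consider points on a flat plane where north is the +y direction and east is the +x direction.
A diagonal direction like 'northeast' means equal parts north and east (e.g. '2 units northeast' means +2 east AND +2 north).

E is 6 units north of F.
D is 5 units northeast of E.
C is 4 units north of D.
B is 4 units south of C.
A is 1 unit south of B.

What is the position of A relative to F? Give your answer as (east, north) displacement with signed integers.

Answer: A is at (east=5, north=10) relative to F.

Derivation:
Place F at the origin (east=0, north=0).
  E is 6 units north of F: delta (east=+0, north=+6); E at (east=0, north=6).
  D is 5 units northeast of E: delta (east=+5, north=+5); D at (east=5, north=11).
  C is 4 units north of D: delta (east=+0, north=+4); C at (east=5, north=15).
  B is 4 units south of C: delta (east=+0, north=-4); B at (east=5, north=11).
  A is 1 unit south of B: delta (east=+0, north=-1); A at (east=5, north=10).
Therefore A relative to F: (east=5, north=10).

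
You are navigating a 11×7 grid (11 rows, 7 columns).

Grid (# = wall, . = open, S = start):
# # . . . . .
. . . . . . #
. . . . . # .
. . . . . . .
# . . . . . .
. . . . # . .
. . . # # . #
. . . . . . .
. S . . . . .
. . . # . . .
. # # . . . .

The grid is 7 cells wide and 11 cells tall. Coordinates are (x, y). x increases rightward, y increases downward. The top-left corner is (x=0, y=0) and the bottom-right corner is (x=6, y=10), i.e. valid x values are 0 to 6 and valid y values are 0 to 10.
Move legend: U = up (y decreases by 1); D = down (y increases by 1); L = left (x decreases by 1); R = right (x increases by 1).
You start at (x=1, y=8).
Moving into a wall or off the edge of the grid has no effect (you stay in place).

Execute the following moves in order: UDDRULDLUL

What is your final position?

Start: (x=1, y=8)
  U (up): (x=1, y=8) -> (x=1, y=7)
  D (down): (x=1, y=7) -> (x=1, y=8)
  D (down): (x=1, y=8) -> (x=1, y=9)
  R (right): (x=1, y=9) -> (x=2, y=9)
  U (up): (x=2, y=9) -> (x=2, y=8)
  L (left): (x=2, y=8) -> (x=1, y=8)
  D (down): (x=1, y=8) -> (x=1, y=9)
  L (left): (x=1, y=9) -> (x=0, y=9)
  U (up): (x=0, y=9) -> (x=0, y=8)
  L (left): blocked, stay at (x=0, y=8)
Final: (x=0, y=8)

Answer: Final position: (x=0, y=8)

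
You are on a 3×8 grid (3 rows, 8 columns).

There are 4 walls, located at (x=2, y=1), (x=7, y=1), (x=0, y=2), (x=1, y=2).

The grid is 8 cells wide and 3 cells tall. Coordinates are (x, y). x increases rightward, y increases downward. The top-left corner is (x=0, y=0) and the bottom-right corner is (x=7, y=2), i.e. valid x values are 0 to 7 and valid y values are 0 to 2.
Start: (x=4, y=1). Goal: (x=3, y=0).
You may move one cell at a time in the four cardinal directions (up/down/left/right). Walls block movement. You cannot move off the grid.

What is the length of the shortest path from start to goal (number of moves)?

Answer: Shortest path length: 2

Derivation:
BFS from (x=4, y=1) until reaching (x=3, y=0):
  Distance 0: (x=4, y=1)
  Distance 1: (x=4, y=0), (x=3, y=1), (x=5, y=1), (x=4, y=2)
  Distance 2: (x=3, y=0), (x=5, y=0), (x=6, y=1), (x=3, y=2), (x=5, y=2)  <- goal reached here
One shortest path (2 moves): (x=4, y=1) -> (x=3, y=1) -> (x=3, y=0)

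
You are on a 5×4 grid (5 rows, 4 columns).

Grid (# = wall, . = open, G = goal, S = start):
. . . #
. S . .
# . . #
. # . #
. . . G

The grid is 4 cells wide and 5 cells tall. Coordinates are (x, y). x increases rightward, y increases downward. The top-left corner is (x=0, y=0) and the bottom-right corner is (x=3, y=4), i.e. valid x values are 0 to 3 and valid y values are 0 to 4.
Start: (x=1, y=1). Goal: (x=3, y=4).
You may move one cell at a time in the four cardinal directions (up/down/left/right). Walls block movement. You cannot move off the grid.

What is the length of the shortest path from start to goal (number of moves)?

Answer: Shortest path length: 5

Derivation:
BFS from (x=1, y=1) until reaching (x=3, y=4):
  Distance 0: (x=1, y=1)
  Distance 1: (x=1, y=0), (x=0, y=1), (x=2, y=1), (x=1, y=2)
  Distance 2: (x=0, y=0), (x=2, y=0), (x=3, y=1), (x=2, y=2)
  Distance 3: (x=2, y=3)
  Distance 4: (x=2, y=4)
  Distance 5: (x=1, y=4), (x=3, y=4)  <- goal reached here
One shortest path (5 moves): (x=1, y=1) -> (x=2, y=1) -> (x=2, y=2) -> (x=2, y=3) -> (x=2, y=4) -> (x=3, y=4)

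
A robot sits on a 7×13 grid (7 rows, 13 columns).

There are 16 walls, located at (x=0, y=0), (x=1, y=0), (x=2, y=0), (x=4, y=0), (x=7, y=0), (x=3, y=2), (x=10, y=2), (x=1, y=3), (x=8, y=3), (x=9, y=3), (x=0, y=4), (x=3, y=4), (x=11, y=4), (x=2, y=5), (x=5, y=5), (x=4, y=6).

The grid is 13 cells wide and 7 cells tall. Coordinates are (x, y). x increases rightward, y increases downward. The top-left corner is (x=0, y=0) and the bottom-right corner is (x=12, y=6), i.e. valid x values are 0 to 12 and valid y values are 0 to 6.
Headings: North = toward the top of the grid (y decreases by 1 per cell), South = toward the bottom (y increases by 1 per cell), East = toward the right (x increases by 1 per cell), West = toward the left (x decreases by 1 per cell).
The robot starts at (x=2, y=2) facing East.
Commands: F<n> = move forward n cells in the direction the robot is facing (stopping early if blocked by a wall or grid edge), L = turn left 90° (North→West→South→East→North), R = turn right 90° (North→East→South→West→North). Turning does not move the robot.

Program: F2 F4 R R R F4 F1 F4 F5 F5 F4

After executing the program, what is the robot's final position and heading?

Start: (x=2, y=2), facing East
  F2: move forward 0/2 (blocked), now at (x=2, y=2)
  F4: move forward 0/4 (blocked), now at (x=2, y=2)
  R: turn right, now facing South
  R: turn right, now facing West
  R: turn right, now facing North
  F4: move forward 1/4 (blocked), now at (x=2, y=1)
  F1: move forward 0/1 (blocked), now at (x=2, y=1)
  F4: move forward 0/4 (blocked), now at (x=2, y=1)
  F5: move forward 0/5 (blocked), now at (x=2, y=1)
  F5: move forward 0/5 (blocked), now at (x=2, y=1)
  F4: move forward 0/4 (blocked), now at (x=2, y=1)
Final: (x=2, y=1), facing North

Answer: Final position: (x=2, y=1), facing North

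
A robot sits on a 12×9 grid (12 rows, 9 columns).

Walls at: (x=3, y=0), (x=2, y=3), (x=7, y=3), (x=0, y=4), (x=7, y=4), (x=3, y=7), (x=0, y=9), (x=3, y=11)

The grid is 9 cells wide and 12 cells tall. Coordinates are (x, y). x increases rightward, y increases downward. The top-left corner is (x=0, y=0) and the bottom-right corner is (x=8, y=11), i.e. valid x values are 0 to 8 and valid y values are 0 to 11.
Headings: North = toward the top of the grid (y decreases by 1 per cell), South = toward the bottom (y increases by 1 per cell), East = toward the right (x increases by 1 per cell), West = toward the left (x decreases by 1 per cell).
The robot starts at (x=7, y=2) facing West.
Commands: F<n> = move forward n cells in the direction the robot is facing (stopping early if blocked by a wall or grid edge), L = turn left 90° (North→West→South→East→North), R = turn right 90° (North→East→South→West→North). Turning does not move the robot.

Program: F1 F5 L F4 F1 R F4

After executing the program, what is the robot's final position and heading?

Answer: Final position: (x=0, y=7), facing West

Derivation:
Start: (x=7, y=2), facing West
  F1: move forward 1, now at (x=6, y=2)
  F5: move forward 5, now at (x=1, y=2)
  L: turn left, now facing South
  F4: move forward 4, now at (x=1, y=6)
  F1: move forward 1, now at (x=1, y=7)
  R: turn right, now facing West
  F4: move forward 1/4 (blocked), now at (x=0, y=7)
Final: (x=0, y=7), facing West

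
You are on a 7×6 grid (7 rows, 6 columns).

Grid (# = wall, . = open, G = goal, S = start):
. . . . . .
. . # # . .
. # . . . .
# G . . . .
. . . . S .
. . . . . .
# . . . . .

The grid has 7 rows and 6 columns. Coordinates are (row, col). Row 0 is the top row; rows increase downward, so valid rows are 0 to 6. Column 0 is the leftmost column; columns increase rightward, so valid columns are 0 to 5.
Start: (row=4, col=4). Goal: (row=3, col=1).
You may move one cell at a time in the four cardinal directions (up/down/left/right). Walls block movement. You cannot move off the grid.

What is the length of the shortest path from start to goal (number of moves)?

Answer: Shortest path length: 4

Derivation:
BFS from (row=4, col=4) until reaching (row=3, col=1):
  Distance 0: (row=4, col=4)
  Distance 1: (row=3, col=4), (row=4, col=3), (row=4, col=5), (row=5, col=4)
  Distance 2: (row=2, col=4), (row=3, col=3), (row=3, col=5), (row=4, col=2), (row=5, col=3), (row=5, col=5), (row=6, col=4)
  Distance 3: (row=1, col=4), (row=2, col=3), (row=2, col=5), (row=3, col=2), (row=4, col=1), (row=5, col=2), (row=6, col=3), (row=6, col=5)
  Distance 4: (row=0, col=4), (row=1, col=5), (row=2, col=2), (row=3, col=1), (row=4, col=0), (row=5, col=1), (row=6, col=2)  <- goal reached here
One shortest path (4 moves): (row=4, col=4) -> (row=4, col=3) -> (row=4, col=2) -> (row=4, col=1) -> (row=3, col=1)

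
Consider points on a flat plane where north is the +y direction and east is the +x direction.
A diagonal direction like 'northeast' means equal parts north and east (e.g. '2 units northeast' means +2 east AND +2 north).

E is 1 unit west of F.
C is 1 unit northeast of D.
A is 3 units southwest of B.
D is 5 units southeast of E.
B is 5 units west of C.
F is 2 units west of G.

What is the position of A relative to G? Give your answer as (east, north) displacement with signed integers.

Answer: A is at (east=-5, north=-7) relative to G.

Derivation:
Place G at the origin (east=0, north=0).
  F is 2 units west of G: delta (east=-2, north=+0); F at (east=-2, north=0).
  E is 1 unit west of F: delta (east=-1, north=+0); E at (east=-3, north=0).
  D is 5 units southeast of E: delta (east=+5, north=-5); D at (east=2, north=-5).
  C is 1 unit northeast of D: delta (east=+1, north=+1); C at (east=3, north=-4).
  B is 5 units west of C: delta (east=-5, north=+0); B at (east=-2, north=-4).
  A is 3 units southwest of B: delta (east=-3, north=-3); A at (east=-5, north=-7).
Therefore A relative to G: (east=-5, north=-7).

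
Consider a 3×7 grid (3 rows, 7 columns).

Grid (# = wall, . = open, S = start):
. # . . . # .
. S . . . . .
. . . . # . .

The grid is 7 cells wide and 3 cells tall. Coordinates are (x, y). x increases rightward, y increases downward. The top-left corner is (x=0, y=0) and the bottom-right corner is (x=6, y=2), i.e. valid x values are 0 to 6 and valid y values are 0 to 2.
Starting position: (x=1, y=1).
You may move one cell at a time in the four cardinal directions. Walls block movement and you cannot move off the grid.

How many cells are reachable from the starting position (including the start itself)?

Answer: Reachable cells: 18

Derivation:
BFS flood-fill from (x=1, y=1):
  Distance 0: (x=1, y=1)
  Distance 1: (x=0, y=1), (x=2, y=1), (x=1, y=2)
  Distance 2: (x=0, y=0), (x=2, y=0), (x=3, y=1), (x=0, y=2), (x=2, y=2)
  Distance 3: (x=3, y=0), (x=4, y=1), (x=3, y=2)
  Distance 4: (x=4, y=0), (x=5, y=1)
  Distance 5: (x=6, y=1), (x=5, y=2)
  Distance 6: (x=6, y=0), (x=6, y=2)
Total reachable: 18 (grid has 18 open cells total)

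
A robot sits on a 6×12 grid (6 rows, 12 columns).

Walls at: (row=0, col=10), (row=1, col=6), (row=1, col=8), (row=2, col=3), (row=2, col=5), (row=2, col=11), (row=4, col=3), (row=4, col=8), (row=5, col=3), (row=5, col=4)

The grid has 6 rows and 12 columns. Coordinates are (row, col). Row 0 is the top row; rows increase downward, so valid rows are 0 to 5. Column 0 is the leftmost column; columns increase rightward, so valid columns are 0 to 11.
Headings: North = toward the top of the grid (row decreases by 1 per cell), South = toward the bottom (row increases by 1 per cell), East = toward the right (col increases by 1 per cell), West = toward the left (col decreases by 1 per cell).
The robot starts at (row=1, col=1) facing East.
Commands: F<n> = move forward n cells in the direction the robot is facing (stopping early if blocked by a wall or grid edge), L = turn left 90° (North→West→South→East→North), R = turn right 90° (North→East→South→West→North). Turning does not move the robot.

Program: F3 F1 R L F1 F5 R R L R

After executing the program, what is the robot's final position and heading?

Start: (row=1, col=1), facing East
  F3: move forward 3, now at (row=1, col=4)
  F1: move forward 1, now at (row=1, col=5)
  R: turn right, now facing South
  L: turn left, now facing East
  F1: move forward 0/1 (blocked), now at (row=1, col=5)
  F5: move forward 0/5 (blocked), now at (row=1, col=5)
  R: turn right, now facing South
  R: turn right, now facing West
  L: turn left, now facing South
  R: turn right, now facing West
Final: (row=1, col=5), facing West

Answer: Final position: (row=1, col=5), facing West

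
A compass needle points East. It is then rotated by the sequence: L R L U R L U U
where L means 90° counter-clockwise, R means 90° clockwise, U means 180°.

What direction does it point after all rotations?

Answer: Final heading: South

Derivation:
Start: East
  L (left (90° counter-clockwise)) -> North
  R (right (90° clockwise)) -> East
  L (left (90° counter-clockwise)) -> North
  U (U-turn (180°)) -> South
  R (right (90° clockwise)) -> West
  L (left (90° counter-clockwise)) -> South
  U (U-turn (180°)) -> North
  U (U-turn (180°)) -> South
Final: South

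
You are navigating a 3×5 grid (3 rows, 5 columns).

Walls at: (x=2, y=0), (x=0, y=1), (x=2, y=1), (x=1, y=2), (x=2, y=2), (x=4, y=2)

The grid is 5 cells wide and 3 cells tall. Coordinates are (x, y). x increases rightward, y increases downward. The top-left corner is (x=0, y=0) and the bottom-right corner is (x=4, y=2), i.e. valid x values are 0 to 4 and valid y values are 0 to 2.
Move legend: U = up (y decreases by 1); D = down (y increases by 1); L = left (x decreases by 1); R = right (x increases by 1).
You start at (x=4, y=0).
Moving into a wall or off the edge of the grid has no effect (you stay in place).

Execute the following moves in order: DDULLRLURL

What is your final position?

Start: (x=4, y=0)
  D (down): (x=4, y=0) -> (x=4, y=1)
  D (down): blocked, stay at (x=4, y=1)
  U (up): (x=4, y=1) -> (x=4, y=0)
  L (left): (x=4, y=0) -> (x=3, y=0)
  L (left): blocked, stay at (x=3, y=0)
  R (right): (x=3, y=0) -> (x=4, y=0)
  L (left): (x=4, y=0) -> (x=3, y=0)
  U (up): blocked, stay at (x=3, y=0)
  R (right): (x=3, y=0) -> (x=4, y=0)
  L (left): (x=4, y=0) -> (x=3, y=0)
Final: (x=3, y=0)

Answer: Final position: (x=3, y=0)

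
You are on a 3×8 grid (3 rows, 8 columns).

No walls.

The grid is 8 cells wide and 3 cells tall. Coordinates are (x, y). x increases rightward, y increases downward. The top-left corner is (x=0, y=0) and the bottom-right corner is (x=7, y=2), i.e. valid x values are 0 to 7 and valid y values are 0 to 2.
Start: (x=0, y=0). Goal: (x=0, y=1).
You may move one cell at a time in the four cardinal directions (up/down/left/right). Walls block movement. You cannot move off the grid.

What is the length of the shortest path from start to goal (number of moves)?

Answer: Shortest path length: 1

Derivation:
BFS from (x=0, y=0) until reaching (x=0, y=1):
  Distance 0: (x=0, y=0)
  Distance 1: (x=1, y=0), (x=0, y=1)  <- goal reached here
One shortest path (1 moves): (x=0, y=0) -> (x=0, y=1)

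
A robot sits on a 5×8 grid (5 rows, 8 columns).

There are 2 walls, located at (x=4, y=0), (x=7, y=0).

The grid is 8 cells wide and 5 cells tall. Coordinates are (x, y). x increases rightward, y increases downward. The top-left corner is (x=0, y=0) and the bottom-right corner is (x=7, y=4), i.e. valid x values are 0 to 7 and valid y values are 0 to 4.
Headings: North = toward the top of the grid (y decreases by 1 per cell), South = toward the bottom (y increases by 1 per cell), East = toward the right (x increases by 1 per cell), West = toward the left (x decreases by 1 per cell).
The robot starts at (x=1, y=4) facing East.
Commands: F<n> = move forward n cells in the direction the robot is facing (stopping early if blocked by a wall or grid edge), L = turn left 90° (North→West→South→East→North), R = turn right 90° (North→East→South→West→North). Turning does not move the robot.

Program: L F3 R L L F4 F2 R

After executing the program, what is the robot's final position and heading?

Start: (x=1, y=4), facing East
  L: turn left, now facing North
  F3: move forward 3, now at (x=1, y=1)
  R: turn right, now facing East
  L: turn left, now facing North
  L: turn left, now facing West
  F4: move forward 1/4 (blocked), now at (x=0, y=1)
  F2: move forward 0/2 (blocked), now at (x=0, y=1)
  R: turn right, now facing North
Final: (x=0, y=1), facing North

Answer: Final position: (x=0, y=1), facing North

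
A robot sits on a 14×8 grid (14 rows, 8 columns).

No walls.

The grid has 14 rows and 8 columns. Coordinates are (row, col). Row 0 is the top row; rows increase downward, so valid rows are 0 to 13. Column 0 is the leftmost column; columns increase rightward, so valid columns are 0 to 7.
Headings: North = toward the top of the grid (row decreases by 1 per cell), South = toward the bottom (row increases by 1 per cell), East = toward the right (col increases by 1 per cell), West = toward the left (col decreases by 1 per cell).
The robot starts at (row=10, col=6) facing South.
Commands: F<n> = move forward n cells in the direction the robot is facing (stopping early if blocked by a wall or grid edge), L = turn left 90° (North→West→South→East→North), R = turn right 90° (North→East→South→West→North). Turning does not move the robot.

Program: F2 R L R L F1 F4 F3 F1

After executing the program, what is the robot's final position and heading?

Answer: Final position: (row=13, col=6), facing South

Derivation:
Start: (row=10, col=6), facing South
  F2: move forward 2, now at (row=12, col=6)
  R: turn right, now facing West
  L: turn left, now facing South
  R: turn right, now facing West
  L: turn left, now facing South
  F1: move forward 1, now at (row=13, col=6)
  F4: move forward 0/4 (blocked), now at (row=13, col=6)
  F3: move forward 0/3 (blocked), now at (row=13, col=6)
  F1: move forward 0/1 (blocked), now at (row=13, col=6)
Final: (row=13, col=6), facing South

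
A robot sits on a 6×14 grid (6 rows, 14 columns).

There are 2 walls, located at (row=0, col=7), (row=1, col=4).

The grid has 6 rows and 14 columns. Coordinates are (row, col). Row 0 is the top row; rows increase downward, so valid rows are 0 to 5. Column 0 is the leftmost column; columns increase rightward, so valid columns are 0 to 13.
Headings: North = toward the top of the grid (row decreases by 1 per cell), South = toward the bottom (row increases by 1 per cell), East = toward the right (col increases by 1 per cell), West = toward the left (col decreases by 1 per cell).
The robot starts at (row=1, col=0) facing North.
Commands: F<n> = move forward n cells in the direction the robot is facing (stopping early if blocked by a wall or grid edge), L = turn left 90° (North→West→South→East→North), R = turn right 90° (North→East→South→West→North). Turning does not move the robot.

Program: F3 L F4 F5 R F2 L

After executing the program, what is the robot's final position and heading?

Start: (row=1, col=0), facing North
  F3: move forward 1/3 (blocked), now at (row=0, col=0)
  L: turn left, now facing West
  F4: move forward 0/4 (blocked), now at (row=0, col=0)
  F5: move forward 0/5 (blocked), now at (row=0, col=0)
  R: turn right, now facing North
  F2: move forward 0/2 (blocked), now at (row=0, col=0)
  L: turn left, now facing West
Final: (row=0, col=0), facing West

Answer: Final position: (row=0, col=0), facing West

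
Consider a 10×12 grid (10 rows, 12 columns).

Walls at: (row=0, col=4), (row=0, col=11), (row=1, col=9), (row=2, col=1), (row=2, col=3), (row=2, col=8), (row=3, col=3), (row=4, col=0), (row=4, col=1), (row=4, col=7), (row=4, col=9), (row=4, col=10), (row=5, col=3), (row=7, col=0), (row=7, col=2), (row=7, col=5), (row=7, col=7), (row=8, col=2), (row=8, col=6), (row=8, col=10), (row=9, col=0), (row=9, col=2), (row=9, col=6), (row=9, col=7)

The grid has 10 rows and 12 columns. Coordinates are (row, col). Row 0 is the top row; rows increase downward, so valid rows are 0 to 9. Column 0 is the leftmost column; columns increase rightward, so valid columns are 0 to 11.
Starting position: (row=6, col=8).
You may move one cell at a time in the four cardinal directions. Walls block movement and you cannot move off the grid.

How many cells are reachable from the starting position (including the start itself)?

Answer: Reachable cells: 96

Derivation:
BFS flood-fill from (row=6, col=8):
  Distance 0: (row=6, col=8)
  Distance 1: (row=5, col=8), (row=6, col=7), (row=6, col=9), (row=7, col=8)
  Distance 2: (row=4, col=8), (row=5, col=7), (row=5, col=9), (row=6, col=6), (row=6, col=10), (row=7, col=9), (row=8, col=8)
  Distance 3: (row=3, col=8), (row=5, col=6), (row=5, col=10), (row=6, col=5), (row=6, col=11), (row=7, col=6), (row=7, col=10), (row=8, col=7), (row=8, col=9), (row=9, col=8)
  Distance 4: (row=3, col=7), (row=3, col=9), (row=4, col=6), (row=5, col=5), (row=5, col=11), (row=6, col=4), (row=7, col=11), (row=9, col=9)
  Distance 5: (row=2, col=7), (row=2, col=9), (row=3, col=6), (row=3, col=10), (row=4, col=5), (row=4, col=11), (row=5, col=4), (row=6, col=3), (row=7, col=4), (row=8, col=11), (row=9, col=10)
  Distance 6: (row=1, col=7), (row=2, col=6), (row=2, col=10), (row=3, col=5), (row=3, col=11), (row=4, col=4), (row=6, col=2), (row=7, col=3), (row=8, col=4), (row=9, col=11)
  Distance 7: (row=0, col=7), (row=1, col=6), (row=1, col=8), (row=1, col=10), (row=2, col=5), (row=2, col=11), (row=3, col=4), (row=4, col=3), (row=5, col=2), (row=6, col=1), (row=8, col=3), (row=8, col=5), (row=9, col=4)
  Distance 8: (row=0, col=6), (row=0, col=8), (row=0, col=10), (row=1, col=5), (row=1, col=11), (row=2, col=4), (row=4, col=2), (row=5, col=1), (row=6, col=0), (row=7, col=1), (row=9, col=3), (row=9, col=5)
  Distance 9: (row=0, col=5), (row=0, col=9), (row=1, col=4), (row=3, col=2), (row=5, col=0), (row=8, col=1)
  Distance 10: (row=1, col=3), (row=2, col=2), (row=3, col=1), (row=8, col=0), (row=9, col=1)
  Distance 11: (row=0, col=3), (row=1, col=2), (row=3, col=0)
  Distance 12: (row=0, col=2), (row=1, col=1), (row=2, col=0)
  Distance 13: (row=0, col=1), (row=1, col=0)
  Distance 14: (row=0, col=0)
Total reachable: 96 (grid has 96 open cells total)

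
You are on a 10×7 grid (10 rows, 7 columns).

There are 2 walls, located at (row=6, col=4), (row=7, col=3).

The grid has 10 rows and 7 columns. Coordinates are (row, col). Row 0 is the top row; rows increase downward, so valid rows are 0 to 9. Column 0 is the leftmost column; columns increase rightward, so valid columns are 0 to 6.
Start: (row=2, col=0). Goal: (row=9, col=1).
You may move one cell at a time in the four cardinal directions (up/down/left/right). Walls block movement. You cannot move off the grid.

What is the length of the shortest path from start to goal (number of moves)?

BFS from (row=2, col=0) until reaching (row=9, col=1):
  Distance 0: (row=2, col=0)
  Distance 1: (row=1, col=0), (row=2, col=1), (row=3, col=0)
  Distance 2: (row=0, col=0), (row=1, col=1), (row=2, col=2), (row=3, col=1), (row=4, col=0)
  Distance 3: (row=0, col=1), (row=1, col=2), (row=2, col=3), (row=3, col=2), (row=4, col=1), (row=5, col=0)
  Distance 4: (row=0, col=2), (row=1, col=3), (row=2, col=4), (row=3, col=3), (row=4, col=2), (row=5, col=1), (row=6, col=0)
  Distance 5: (row=0, col=3), (row=1, col=4), (row=2, col=5), (row=3, col=4), (row=4, col=3), (row=5, col=2), (row=6, col=1), (row=7, col=0)
  Distance 6: (row=0, col=4), (row=1, col=5), (row=2, col=6), (row=3, col=5), (row=4, col=4), (row=5, col=3), (row=6, col=2), (row=7, col=1), (row=8, col=0)
  Distance 7: (row=0, col=5), (row=1, col=6), (row=3, col=6), (row=4, col=5), (row=5, col=4), (row=6, col=3), (row=7, col=2), (row=8, col=1), (row=9, col=0)
  Distance 8: (row=0, col=6), (row=4, col=6), (row=5, col=5), (row=8, col=2), (row=9, col=1)  <- goal reached here
One shortest path (8 moves): (row=2, col=0) -> (row=2, col=1) -> (row=3, col=1) -> (row=4, col=1) -> (row=5, col=1) -> (row=6, col=1) -> (row=7, col=1) -> (row=8, col=1) -> (row=9, col=1)

Answer: Shortest path length: 8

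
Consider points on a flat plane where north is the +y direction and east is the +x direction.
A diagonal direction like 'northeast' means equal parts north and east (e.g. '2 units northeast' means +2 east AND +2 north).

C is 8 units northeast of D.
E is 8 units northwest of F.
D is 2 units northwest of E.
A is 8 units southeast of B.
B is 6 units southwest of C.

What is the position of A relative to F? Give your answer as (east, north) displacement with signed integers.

Place F at the origin (east=0, north=0).
  E is 8 units northwest of F: delta (east=-8, north=+8); E at (east=-8, north=8).
  D is 2 units northwest of E: delta (east=-2, north=+2); D at (east=-10, north=10).
  C is 8 units northeast of D: delta (east=+8, north=+8); C at (east=-2, north=18).
  B is 6 units southwest of C: delta (east=-6, north=-6); B at (east=-8, north=12).
  A is 8 units southeast of B: delta (east=+8, north=-8); A at (east=0, north=4).
Therefore A relative to F: (east=0, north=4).

Answer: A is at (east=0, north=4) relative to F.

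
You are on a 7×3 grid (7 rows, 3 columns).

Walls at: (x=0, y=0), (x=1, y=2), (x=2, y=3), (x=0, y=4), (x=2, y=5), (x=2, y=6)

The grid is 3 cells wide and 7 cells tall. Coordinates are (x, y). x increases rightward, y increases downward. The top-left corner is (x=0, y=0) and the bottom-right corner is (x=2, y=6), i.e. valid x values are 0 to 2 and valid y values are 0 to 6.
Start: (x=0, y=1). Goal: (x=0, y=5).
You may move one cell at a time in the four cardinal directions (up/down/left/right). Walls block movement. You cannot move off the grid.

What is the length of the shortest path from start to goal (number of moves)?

Answer: Shortest path length: 6

Derivation:
BFS from (x=0, y=1) until reaching (x=0, y=5):
  Distance 0: (x=0, y=1)
  Distance 1: (x=1, y=1), (x=0, y=2)
  Distance 2: (x=1, y=0), (x=2, y=1), (x=0, y=3)
  Distance 3: (x=2, y=0), (x=2, y=2), (x=1, y=3)
  Distance 4: (x=1, y=4)
  Distance 5: (x=2, y=4), (x=1, y=5)
  Distance 6: (x=0, y=5), (x=1, y=6)  <- goal reached here
One shortest path (6 moves): (x=0, y=1) -> (x=0, y=2) -> (x=0, y=3) -> (x=1, y=3) -> (x=1, y=4) -> (x=1, y=5) -> (x=0, y=5)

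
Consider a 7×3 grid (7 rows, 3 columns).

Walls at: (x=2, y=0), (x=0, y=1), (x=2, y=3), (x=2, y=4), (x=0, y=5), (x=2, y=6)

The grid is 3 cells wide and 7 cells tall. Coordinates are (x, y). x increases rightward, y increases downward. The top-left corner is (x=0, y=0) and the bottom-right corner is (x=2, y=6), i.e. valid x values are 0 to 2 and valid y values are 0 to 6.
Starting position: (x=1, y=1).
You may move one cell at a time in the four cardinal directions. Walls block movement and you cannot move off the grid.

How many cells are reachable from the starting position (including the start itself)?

BFS flood-fill from (x=1, y=1):
  Distance 0: (x=1, y=1)
  Distance 1: (x=1, y=0), (x=2, y=1), (x=1, y=2)
  Distance 2: (x=0, y=0), (x=0, y=2), (x=2, y=2), (x=1, y=3)
  Distance 3: (x=0, y=3), (x=1, y=4)
  Distance 4: (x=0, y=4), (x=1, y=5)
  Distance 5: (x=2, y=5), (x=1, y=6)
  Distance 6: (x=0, y=6)
Total reachable: 15 (grid has 15 open cells total)

Answer: Reachable cells: 15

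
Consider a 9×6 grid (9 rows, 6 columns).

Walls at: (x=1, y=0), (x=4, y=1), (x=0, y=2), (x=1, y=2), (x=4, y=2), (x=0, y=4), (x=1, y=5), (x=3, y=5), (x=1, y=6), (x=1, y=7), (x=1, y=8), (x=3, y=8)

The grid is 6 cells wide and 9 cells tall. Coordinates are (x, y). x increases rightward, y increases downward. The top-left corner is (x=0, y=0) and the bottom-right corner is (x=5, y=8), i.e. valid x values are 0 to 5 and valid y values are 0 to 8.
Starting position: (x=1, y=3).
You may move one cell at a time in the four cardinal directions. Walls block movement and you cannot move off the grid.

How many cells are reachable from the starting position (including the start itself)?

BFS flood-fill from (x=1, y=3):
  Distance 0: (x=1, y=3)
  Distance 1: (x=0, y=3), (x=2, y=3), (x=1, y=4)
  Distance 2: (x=2, y=2), (x=3, y=3), (x=2, y=4)
  Distance 3: (x=2, y=1), (x=3, y=2), (x=4, y=3), (x=3, y=4), (x=2, y=5)
  Distance 4: (x=2, y=0), (x=1, y=1), (x=3, y=1), (x=5, y=3), (x=4, y=4), (x=2, y=6)
  Distance 5: (x=3, y=0), (x=0, y=1), (x=5, y=2), (x=5, y=4), (x=4, y=5), (x=3, y=6), (x=2, y=7)
  Distance 6: (x=0, y=0), (x=4, y=0), (x=5, y=1), (x=5, y=5), (x=4, y=6), (x=3, y=7), (x=2, y=8)
  Distance 7: (x=5, y=0), (x=5, y=6), (x=4, y=7)
  Distance 8: (x=5, y=7), (x=4, y=8)
  Distance 9: (x=5, y=8)
Total reachable: 38 (grid has 42 open cells total)

Answer: Reachable cells: 38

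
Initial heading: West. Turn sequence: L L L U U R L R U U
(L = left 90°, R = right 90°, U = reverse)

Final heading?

Start: West
  L (left (90° counter-clockwise)) -> South
  L (left (90° counter-clockwise)) -> East
  L (left (90° counter-clockwise)) -> North
  U (U-turn (180°)) -> South
  U (U-turn (180°)) -> North
  R (right (90° clockwise)) -> East
  L (left (90° counter-clockwise)) -> North
  R (right (90° clockwise)) -> East
  U (U-turn (180°)) -> West
  U (U-turn (180°)) -> East
Final: East

Answer: Final heading: East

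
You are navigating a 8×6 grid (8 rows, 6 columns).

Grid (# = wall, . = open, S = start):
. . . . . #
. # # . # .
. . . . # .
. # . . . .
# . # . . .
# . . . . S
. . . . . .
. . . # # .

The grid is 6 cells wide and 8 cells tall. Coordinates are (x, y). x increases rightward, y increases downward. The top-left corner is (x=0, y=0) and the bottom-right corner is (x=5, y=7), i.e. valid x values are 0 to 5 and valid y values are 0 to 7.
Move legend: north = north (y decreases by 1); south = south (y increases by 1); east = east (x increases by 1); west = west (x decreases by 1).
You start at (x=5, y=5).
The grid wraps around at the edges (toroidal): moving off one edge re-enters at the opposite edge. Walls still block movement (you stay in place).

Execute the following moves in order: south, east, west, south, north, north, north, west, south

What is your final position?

Start: (x=5, y=5)
  south (south): (x=5, y=5) -> (x=5, y=6)
  east (east): (x=5, y=6) -> (x=0, y=6)
  west (west): (x=0, y=6) -> (x=5, y=6)
  south (south): (x=5, y=6) -> (x=5, y=7)
  north (north): (x=5, y=7) -> (x=5, y=6)
  north (north): (x=5, y=6) -> (x=5, y=5)
  north (north): (x=5, y=5) -> (x=5, y=4)
  west (west): (x=5, y=4) -> (x=4, y=4)
  south (south): (x=4, y=4) -> (x=4, y=5)
Final: (x=4, y=5)

Answer: Final position: (x=4, y=5)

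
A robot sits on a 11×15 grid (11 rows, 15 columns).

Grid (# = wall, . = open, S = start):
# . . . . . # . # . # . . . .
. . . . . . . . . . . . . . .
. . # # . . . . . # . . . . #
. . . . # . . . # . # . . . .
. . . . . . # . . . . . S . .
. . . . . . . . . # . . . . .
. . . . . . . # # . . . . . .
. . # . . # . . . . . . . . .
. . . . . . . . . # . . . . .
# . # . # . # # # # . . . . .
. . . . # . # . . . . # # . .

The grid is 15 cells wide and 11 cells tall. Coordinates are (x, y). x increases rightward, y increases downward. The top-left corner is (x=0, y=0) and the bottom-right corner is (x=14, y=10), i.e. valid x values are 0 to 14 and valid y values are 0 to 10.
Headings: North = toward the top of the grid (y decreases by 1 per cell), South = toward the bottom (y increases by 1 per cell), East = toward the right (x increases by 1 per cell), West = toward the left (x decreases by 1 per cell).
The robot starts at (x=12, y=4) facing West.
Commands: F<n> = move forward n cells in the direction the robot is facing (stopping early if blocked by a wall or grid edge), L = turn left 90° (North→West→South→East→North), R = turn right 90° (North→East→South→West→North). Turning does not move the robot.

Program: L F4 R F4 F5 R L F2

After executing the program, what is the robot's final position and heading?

Start: (x=12, y=4), facing West
  L: turn left, now facing South
  F4: move forward 4, now at (x=12, y=8)
  R: turn right, now facing West
  F4: move forward 2/4 (blocked), now at (x=10, y=8)
  F5: move forward 0/5 (blocked), now at (x=10, y=8)
  R: turn right, now facing North
  L: turn left, now facing West
  F2: move forward 0/2 (blocked), now at (x=10, y=8)
Final: (x=10, y=8), facing West

Answer: Final position: (x=10, y=8), facing West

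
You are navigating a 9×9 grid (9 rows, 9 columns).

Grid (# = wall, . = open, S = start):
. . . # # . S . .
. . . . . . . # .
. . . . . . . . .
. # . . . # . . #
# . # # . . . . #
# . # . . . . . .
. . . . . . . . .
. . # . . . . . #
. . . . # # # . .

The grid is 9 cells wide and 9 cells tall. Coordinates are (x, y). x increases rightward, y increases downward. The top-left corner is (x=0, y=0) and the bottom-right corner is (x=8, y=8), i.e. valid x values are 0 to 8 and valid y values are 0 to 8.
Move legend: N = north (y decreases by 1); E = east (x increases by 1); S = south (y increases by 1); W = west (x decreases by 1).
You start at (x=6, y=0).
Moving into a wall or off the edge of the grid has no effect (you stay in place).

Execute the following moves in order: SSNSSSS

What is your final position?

Start: (x=6, y=0)
  S (south): (x=6, y=0) -> (x=6, y=1)
  S (south): (x=6, y=1) -> (x=6, y=2)
  N (north): (x=6, y=2) -> (x=6, y=1)
  S (south): (x=6, y=1) -> (x=6, y=2)
  S (south): (x=6, y=2) -> (x=6, y=3)
  S (south): (x=6, y=3) -> (x=6, y=4)
  S (south): (x=6, y=4) -> (x=6, y=5)
Final: (x=6, y=5)

Answer: Final position: (x=6, y=5)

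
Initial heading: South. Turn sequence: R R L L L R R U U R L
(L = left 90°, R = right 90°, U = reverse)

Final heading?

Answer: Final heading: West

Derivation:
Start: South
  R (right (90° clockwise)) -> West
  R (right (90° clockwise)) -> North
  L (left (90° counter-clockwise)) -> West
  L (left (90° counter-clockwise)) -> South
  L (left (90° counter-clockwise)) -> East
  R (right (90° clockwise)) -> South
  R (right (90° clockwise)) -> West
  U (U-turn (180°)) -> East
  U (U-turn (180°)) -> West
  R (right (90° clockwise)) -> North
  L (left (90° counter-clockwise)) -> West
Final: West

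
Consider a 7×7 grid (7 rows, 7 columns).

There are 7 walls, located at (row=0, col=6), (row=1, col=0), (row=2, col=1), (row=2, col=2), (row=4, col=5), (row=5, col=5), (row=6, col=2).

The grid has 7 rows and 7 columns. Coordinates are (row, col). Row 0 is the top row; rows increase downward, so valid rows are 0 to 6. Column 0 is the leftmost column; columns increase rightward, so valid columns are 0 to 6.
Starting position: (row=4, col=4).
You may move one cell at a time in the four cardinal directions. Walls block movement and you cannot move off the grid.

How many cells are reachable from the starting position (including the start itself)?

BFS flood-fill from (row=4, col=4):
  Distance 0: (row=4, col=4)
  Distance 1: (row=3, col=4), (row=4, col=3), (row=5, col=4)
  Distance 2: (row=2, col=4), (row=3, col=3), (row=3, col=5), (row=4, col=2), (row=5, col=3), (row=6, col=4)
  Distance 3: (row=1, col=4), (row=2, col=3), (row=2, col=5), (row=3, col=2), (row=3, col=6), (row=4, col=1), (row=5, col=2), (row=6, col=3), (row=6, col=5)
  Distance 4: (row=0, col=4), (row=1, col=3), (row=1, col=5), (row=2, col=6), (row=3, col=1), (row=4, col=0), (row=4, col=6), (row=5, col=1), (row=6, col=6)
  Distance 5: (row=0, col=3), (row=0, col=5), (row=1, col=2), (row=1, col=6), (row=3, col=0), (row=5, col=0), (row=5, col=6), (row=6, col=1)
  Distance 6: (row=0, col=2), (row=1, col=1), (row=2, col=0), (row=6, col=0)
  Distance 7: (row=0, col=1)
  Distance 8: (row=0, col=0)
Total reachable: 42 (grid has 42 open cells total)

Answer: Reachable cells: 42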